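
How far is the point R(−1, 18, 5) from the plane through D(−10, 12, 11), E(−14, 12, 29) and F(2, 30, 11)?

3

DE = (−4, 0, 18) and DF = (12, 18, 0), so a normal is n = DE × DF = (−324, 216, −72).
Then n·(−1, 18, 5) − 5040 = −1188.
|n| = √(104976 + 46656 + 5184) = 396, so the distance is |-1188|/396 = 3.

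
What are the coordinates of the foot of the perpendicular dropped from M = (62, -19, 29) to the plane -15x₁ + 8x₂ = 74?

The perpendicular from M has direction n = (-15, 8, 0): r = (62, -19, 29) + λ(-15, 8, 0).
Substitute into the plane: n·(M + λn) = 74 gives -1082 + 289λ = 74, so λ = 4.
Foot = (62, -19, 29) + 4·(-15, 8, 0) = (2, 13, 29).

(2, 13, 29)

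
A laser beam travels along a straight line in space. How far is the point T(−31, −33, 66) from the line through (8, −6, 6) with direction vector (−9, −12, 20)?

Direction vector d = (−9, −12, 20).
AP = (−39, −27, 60), and AP × d = (180, 240, 225).
|AP × d|² = 140625 and |d|² = 625, so the distance is √(140625/625) = √225 = 15.

15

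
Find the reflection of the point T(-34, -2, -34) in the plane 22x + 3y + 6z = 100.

(54, 10, -10)

n = (22, 3, 6), |n|² = 529, n·T − 100 = -1058, so t = -1058/529 = -2.
Foot F = T − (-2)·n = (10, 4, -22); the reflection is 2F − T = (54, 10, -10).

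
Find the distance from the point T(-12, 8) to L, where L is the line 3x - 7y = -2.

90/√58

d = |3·(-12) + (-7)·8 − (-2)| / √(9 + 49) = |-90|/√58 = 90/√58.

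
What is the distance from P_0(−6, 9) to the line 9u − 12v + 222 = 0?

4

The normal to the line is n = (9, −12) with |n| = 15.
|n·P_0 − (-222)| = |-162 − (-222)| = 60, so the distance is 60/15 = 4.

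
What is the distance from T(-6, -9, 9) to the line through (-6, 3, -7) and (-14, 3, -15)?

A direction vector is d = (-8, 0, -8).
AP = (0, -12, 16), and AP × d = (96, -128, -96).
|AP × d|² = 34816 and |d|² = 128, so the distance is √(34816/128) = √272 = 4√17.

4√17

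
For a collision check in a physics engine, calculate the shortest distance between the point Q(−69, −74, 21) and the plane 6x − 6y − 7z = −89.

28/11

Normal vector n = (6, −6, −7), and n·(−69, −74, 21) − (−89) = −28.
|n| = √(36 + 36 + 49) = 11, so the distance is |-28|/11 = 28/11.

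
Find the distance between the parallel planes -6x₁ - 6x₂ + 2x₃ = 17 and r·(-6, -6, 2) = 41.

12√19/19

Both planes have normal n = (-6, -6, 2), |n| = 2√19. Any point on the first plane is at distance |41 − 17|/|n| = 24/(2√19) = 12/√19 from the second.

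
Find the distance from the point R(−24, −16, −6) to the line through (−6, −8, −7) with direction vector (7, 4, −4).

Direction vector d = (7, 4, −4).
AP = (−18, −8, 1); AP·d = -162, |AP|² = 389, |d|² = 81.
distance² = |AP|² − (AP·d)²/|d|² = 389 − 26244/81 = 65, so the distance is √65.

√65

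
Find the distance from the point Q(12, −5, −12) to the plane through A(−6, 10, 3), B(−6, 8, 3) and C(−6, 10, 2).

18

AB = (0, −2, 0) and AC = (0, 0, −1), so a normal is n = AB × AC = (2, 0, 0).
Then n·(12, −5, −12) − (−12) = 36.
|n| = √(4 + 0 + 0) = 2, so the distance is |36|/2 = 18.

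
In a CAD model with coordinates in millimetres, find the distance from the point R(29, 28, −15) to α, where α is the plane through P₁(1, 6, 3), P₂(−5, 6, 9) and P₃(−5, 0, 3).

P₁P₂ = (−6, 0, 6) and P₁P₃ = (−6, −6, 0), so a normal is n = P₁P₂ × P₁P₃ = (36, −36, 36).
Then n·(29, 28, −15) − (−72) = −432.
|n| = √(1296 + 1296 + 1296) = 36√3, so the distance is |-432|/(36√3) = 4√3.

4√3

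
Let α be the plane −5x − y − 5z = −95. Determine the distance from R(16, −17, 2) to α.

22√51/51

Normal vector n = (−5, −1, −5), and n·(16, −17, 2) − (−95) = 22.
|n| = √(25 + 1 + 25) = √51, so the distance is |22|/√51 = 22√51/51.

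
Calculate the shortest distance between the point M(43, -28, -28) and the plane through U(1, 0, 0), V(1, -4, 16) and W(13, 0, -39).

2/3

UV = (0, -4, 16) and UW = (12, 0, -39), so a normal is n = UV × UW = (156, 192, 48).
Then n·(43, -28, -28) - 156 = -168.
|n| = √(24336 + 36864 + 2304) = 252, so the distance is |-168|/252 = 2/3.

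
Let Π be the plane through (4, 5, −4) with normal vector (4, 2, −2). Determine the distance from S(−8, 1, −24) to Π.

4√6/3

The plane has equation n·(r − (4, 5, −4)) = 0, i.e. n·r = 34.
Then n·(−8, 1, −24) − 34 = −16.
|n| = √(16 + 4 + 4) = 2√6, so the distance is |-16|/(2√6) = 4√6/3.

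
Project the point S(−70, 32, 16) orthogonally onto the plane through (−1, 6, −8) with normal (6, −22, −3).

(-58, -12, 10)

The perpendicular from S has direction n = (6, −22, −3): r = (−70, 32, 16) + λ(6, −22, −3).
Substitute into the plane: n·(S + λn) = -114 gives -1172 + 529λ = -114, so λ = 2.
Foot = (−70, 32, 16) + 2·(6, −22, −3) = (−58, −12, 10).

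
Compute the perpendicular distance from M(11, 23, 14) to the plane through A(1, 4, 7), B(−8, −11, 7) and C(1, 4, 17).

7√34/34

AB = (−9, −15, 0) and AC = (0, 0, 10), so a normal is n = AB × AC = (−150, 90, 0).
Then n·(11, 23, 14) − 210 = 210.
|n| = √(22500 + 8100 + 0) = 30√34, so the distance is |210|/(30√34) = 7√34/34.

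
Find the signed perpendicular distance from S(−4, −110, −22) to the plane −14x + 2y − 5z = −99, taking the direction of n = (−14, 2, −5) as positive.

n·S − (-99) = 45.
|n| = 15, so the signed distance is 45/15 = 3.

3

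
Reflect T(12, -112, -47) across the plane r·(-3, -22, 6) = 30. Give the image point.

(36, 64, -95)

With n = (-3, -22, 6), the signed offset is (n·T − 30)/|n|² = 2116/529 = 4.
T' = T − 2t·n = (12, -112, -47) − 8·(-3, -22, 6) = (36, 64, -95).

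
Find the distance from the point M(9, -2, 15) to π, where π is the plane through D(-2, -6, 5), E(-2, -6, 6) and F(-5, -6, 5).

DE = (0, 0, 1) and DF = (-3, 0, 0), so a normal is n = DE × DF = (0, -3, 0).
Then n·(9, -2, 15) - 18 = -12.
|n| = √(0 + 9 + 0) = 3, so the distance is |-12|/3 = 4.

4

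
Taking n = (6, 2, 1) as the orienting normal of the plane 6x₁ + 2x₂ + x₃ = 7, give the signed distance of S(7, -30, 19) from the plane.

n·S − 7 = -6.
|n| = √41, so the signed distance is -6√41/41.

-6√41/41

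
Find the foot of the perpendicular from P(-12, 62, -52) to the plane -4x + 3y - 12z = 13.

(8, 47, 8)

The perpendicular from P has direction n = (-4, 3, -12): r = (-12, 62, -52) + t(-4, 3, -12).
Substitute into the plane: n·(P + tn) = 13 gives 858 + 169t = 13, so t = -5.
Foot = (-12, 62, -52) + (-5)·(-4, 3, -12) = (8, 47, 8).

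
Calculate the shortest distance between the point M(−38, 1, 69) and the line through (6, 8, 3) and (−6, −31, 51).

A direction vector is d = (−12, −39, 48).
AP = (−44, −7, 66), and AP × d = (2238, 1320, 1632).
|AP × d|² = 9414468 and |d|² = 3969, so the distance is √(9414468/3969) = √2372 = 2√593.

2√593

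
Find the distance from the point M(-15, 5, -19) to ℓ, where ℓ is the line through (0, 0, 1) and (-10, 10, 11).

A direction vector is d = (-10, 10, 10).
AP = (-15, 5, -20), and AP × d = (250, 350, -100).
|AP × d|² = 195000 and |d|² = 300, so the distance is √(195000/300) = √650 = 5√26.

5√26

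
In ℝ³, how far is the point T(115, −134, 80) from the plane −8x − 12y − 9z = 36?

d = |(-8)·115 + (-12)·(-134) + (-9)·80 − 36| / √(64 + 144 + 81) = |-68| / 17 = 4.

4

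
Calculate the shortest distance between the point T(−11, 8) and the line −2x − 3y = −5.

3/√13

The normal to the line is n = (−2, −3) with |n| = √13.
|n·T − (-5)| = |-2 − (-5)| = 3, so the distance is 3/√13.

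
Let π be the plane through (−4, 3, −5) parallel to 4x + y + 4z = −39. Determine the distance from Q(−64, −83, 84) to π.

30/√33

Parallel planes share the normal n = (4, 1, 4); since (−4, 3, −5) lies on the plane, its equation is 4x + y + 4z = -33.
Then n·(−64, −83, 84) − (−33) = 30.
|n| = √(16 + 1 + 16) = √33, so the distance is |30|/√33 = 10√33/11.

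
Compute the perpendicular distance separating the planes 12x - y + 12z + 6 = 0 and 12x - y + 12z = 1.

Both planes have normal n = (12, -1, 12), |n| = 17. Any point on the first plane is at distance |1 − (-6)|/|n| = 7/17 from the second.

7/17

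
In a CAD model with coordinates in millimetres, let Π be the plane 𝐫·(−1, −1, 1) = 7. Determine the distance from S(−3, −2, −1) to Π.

Normal vector n = (−1, −1, 1), and n·(−3, −2, −1) − 7 = −3.
|n| = √(1 + 1 + 1) = √3, so the distance is |-3|/√3 = √3.

√3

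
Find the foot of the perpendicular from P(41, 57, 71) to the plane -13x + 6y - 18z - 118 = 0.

(2, 75, 17)

The perpendicular from P has direction n = (-13, 6, -18): r = (41, 57, 71) + μ(-13, 6, -18).
Substitute into the plane: n·(P + μn) = 118 gives -1469 + 529μ = 118, so μ = 3.
Foot = (41, 57, 71) + 3·(-13, 6, -18) = (2, 75, 17).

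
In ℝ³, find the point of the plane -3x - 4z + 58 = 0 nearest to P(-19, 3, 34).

The perpendicular from P has direction n = (-3, 0, -4): r = (-19, 3, 34) + μ(-3, 0, -4).
Substitute into the plane: n·(P + μn) = -58 gives -79 + 25μ = -58, so μ = 21/25.
Foot = (-19, 3, 34) + (21/25)·(-3, 0, -4) = (-538/25, 3, 766/25).

(-538/25, 3, 766/25)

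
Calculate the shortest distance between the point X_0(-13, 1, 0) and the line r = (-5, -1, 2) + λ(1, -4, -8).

6√2

Direction vector d = (1, -4, -8).
AP = (-8, 2, -2); AP·d = 0, |AP|² = 72, |d|² = 81.
distance² = |AP|² − (AP·d)²/|d|² = 72 − 0/81 = 72, so the distance is 6√2.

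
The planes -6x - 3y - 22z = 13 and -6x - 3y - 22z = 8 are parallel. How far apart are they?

With common normal n = (-6, -3, -22) (|n| = 23), the distance is |13 − 8|/|n| = 5/23.

5/23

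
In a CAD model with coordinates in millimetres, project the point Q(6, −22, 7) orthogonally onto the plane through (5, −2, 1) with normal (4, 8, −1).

The perpendicular from Q has direction n = (4, 8, −1): r = (6, −22, 7) + t(4, 8, −1).
Substitute into the plane: n·(Q + tn) = 3 gives -159 + 81t = 3, so t = 2.
Foot = (6, −22, 7) + 2·(4, 8, −1) = (14, −6, 5).

(14, -6, 5)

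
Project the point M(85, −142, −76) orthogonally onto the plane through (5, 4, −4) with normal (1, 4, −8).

(757/9, -1310/9, -620/9)

The perpendicular from M has direction n = (1, 4, −8): r = (85, −142, −76) + t(1, 4, −8).
Substitute into the plane: n·(M + tn) = 53 gives 125 + 81t = 53, so t = -8/9.
Foot = (85, −142, −76) + (-8/9)·(1, 4, −8) = (757/9, −1310/9, −620/9).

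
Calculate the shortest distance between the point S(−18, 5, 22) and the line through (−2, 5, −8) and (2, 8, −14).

6√5

A direction vector is d = (4, 3, −6).
AP = (−16, 0, 30), and AP × d = (−90, 24, −48).
|AP × d|² = 10980 and |d|² = 61, so the distance is √(10980/61) = √180 = 6√5.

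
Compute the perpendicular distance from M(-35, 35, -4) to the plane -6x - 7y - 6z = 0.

1

n = (-6, -7, -6); n·P − 0 = -11; |n| = 11; distance = 11/11 = 1.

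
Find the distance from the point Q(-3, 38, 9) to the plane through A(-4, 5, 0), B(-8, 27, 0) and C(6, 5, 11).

13/15

AB = (-4, 22, 0) and AC = (10, 0, 11), so a normal is n = AB × AC = (242, 44, -220).
Then n·(-3, 38, 9) - (-748) = -286.
|n| = √(58564 + 1936 + 48400) = 330, so the distance is |-286|/330 = 13/15.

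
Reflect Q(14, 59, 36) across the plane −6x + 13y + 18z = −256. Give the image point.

With n = (−6, 13, 18), the signed offset is (n·Q − (-256))/|n|² = 1587/529 = 3.
Q' = Q − 2t·n = (14, 59, 36) − 6·(−6, 13, 18) = (50, −19, −72).

(50, -19, -72)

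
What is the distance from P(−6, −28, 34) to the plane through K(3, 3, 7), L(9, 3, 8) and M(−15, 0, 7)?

KL = (6, 0, 1) and KM = (−18, −3, 0), so a normal is n = KL × KM = (3, −18, −18).
Then n·(−6, −28, 34) − (−171) = 45.
|n| = √(9 + 324 + 324) = 3√73, so the distance is |45|/(3√73) = 15/√73.

15/√73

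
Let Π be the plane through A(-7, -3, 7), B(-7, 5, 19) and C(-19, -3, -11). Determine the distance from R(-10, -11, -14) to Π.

AB = (0, 8, 12) and AC = (-12, 0, -18), so a normal is n = AB × AC = (-144, -144, 96).
d = |(-144)·(-10) + (-144)·(-11) + 96·(-14) − 2112| / √(20736 + 20736 + 9216) = |-432| / (48√22) = 9/√22.

9/√22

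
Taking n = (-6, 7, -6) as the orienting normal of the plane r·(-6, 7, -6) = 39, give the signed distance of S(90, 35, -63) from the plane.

n·S − 39 = 44.
|n| = 11, so the signed distance is 44/11 = 4.

4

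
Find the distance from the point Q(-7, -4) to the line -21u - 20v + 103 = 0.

The normal to the line is n = (-21, -20) with |n| = 29.
|n·Q − (-103)| = |227 − (-103)| = 330, so the distance is 330/29.

330/29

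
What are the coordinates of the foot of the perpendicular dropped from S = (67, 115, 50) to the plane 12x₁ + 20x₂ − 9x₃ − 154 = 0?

The perpendicular from S has direction n = (12, 20, −9): r = (67, 115, 50) + λ(12, 20, −9).
Substitute into the plane: n·(S + λn) = 154 gives 2654 + 625λ = 154, so λ = -4.
Foot = (67, 115, 50) + (-4)·(12, 20, −9) = (19, 35, 86).

(19, 35, 86)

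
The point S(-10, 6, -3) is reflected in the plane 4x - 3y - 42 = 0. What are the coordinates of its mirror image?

(22, -18, -3)

With n = (4, -3, 0), the signed offset is (n·S − 42)/|n|² = -100/25 = -4.
S' = S − 2t·n = (-10, 6, -3) − (-8)·(4, -3, 0) = (22, -18, -3).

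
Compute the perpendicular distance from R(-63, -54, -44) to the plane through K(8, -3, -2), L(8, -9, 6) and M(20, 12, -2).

KL = (0, -6, 8) and KM = (12, 15, 0), so a normal is n = KL × KM = (-120, 96, 72).
Then n·(-63, -54, -44) - (-1392) = 600.
|n| = √(14400 + 9216 + 5184) = 120√2, so the distance is |600|/(120√2) = 5√2/2.

5√2/2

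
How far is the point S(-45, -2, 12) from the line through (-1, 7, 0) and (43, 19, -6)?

A direction vector is d = (44, 12, -6).
AP = (-44, -9, 12); AP·d = -2116, |AP|² = 2161, |d|² = 2116.
distance² = |AP|² − (AP·d)²/|d|² = 2161 − 4477456/2116 = 45, so the distance is 3√5.

3√5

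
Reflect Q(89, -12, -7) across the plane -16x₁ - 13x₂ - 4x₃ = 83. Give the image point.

(-7, -90, -31)

With n = (-16, -13, -4), the signed offset is (n·Q − 83)/|n|² = -1323/441 = -3.
Q' = Q − 2t·n = (89, -12, -7) − (-6)·(-16, -13, -4) = (-7, -90, -31).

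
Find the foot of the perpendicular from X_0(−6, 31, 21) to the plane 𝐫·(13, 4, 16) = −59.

The perpendicular from X_0 has direction n = (13, 4, 16): r = (−6, 31, 21) + λ(13, 4, 16).
Substitute into the plane: n·(X_0 + λn) = -59 gives 382 + 441λ = -59, so λ = -1.
Foot = (−6, 31, 21) + (-1)·(13, 4, 16) = (−19, 27, 5).

(-19, 27, 5)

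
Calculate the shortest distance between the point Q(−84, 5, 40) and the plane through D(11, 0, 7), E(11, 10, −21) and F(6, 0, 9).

DE = (0, 10, −28) and DF = (−5, 0, 2), so a normal is n = DE × DF = (20, 140, 50).
Then n·(−84, 5, 40) − 570 = 450.
|n| = √(400 + 19600 + 2500) = 150, so the distance is |450|/150 = 3.

3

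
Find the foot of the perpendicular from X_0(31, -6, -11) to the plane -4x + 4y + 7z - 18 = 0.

(19, 6, 10)

n = (-4, 4, 7), |n|² = 81, and n·X_0 − 18 = -243.
t = -243/81 = -3, so the foot is X_0 − t·n = (31, -6, -11) − (-3)·(-4, 4, 7) = (19, 6, 10).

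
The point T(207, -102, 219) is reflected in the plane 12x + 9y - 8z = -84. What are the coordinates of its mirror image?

With n = (12, 9, -8), the signed offset is (n·T − (-84))/|n|² = -102/289 = -6/17.
T' = T − 2t·n = (207, -102, 219) − (-12/17)·(12, 9, -8) = (3663/17, -1626/17, 3627/17).

(3663/17, -1626/17, 3627/17)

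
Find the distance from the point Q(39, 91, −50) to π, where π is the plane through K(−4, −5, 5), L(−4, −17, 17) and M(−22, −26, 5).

5

KL = (0, −12, 12) and KM = (−18, −21, 0), so a normal is n = KL × KM = (252, −216, −216).
Then n·(39, 91, −50) − (−1008) = 1980.
|n| = √(63504 + 46656 + 46656) = 396, so the distance is |1980|/396 = 5.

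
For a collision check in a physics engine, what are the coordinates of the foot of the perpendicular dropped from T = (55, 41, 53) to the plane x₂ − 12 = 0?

The perpendicular from T has direction n = (0, 1, 0): r = (55, 41, 53) + λ(0, 1, 0).
Substitute into the plane: n·(T + λn) = 12 gives 41 + 1λ = 12, so λ = -29.
Foot = (55, 41, 53) + (-29)·(0, 1, 0) = (55, 12, 53).

(55, 12, 53)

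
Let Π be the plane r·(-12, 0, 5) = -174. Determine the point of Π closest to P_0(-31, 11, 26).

n = (-12, 0, 5), |n|² = 169, and n·P_0 − (-174) = 676.
t = 676/169 = 4, so the foot is P_0 − t·n = (-31, 11, 26) − 4·(-12, 0, 5) = (17, 11, 6).

(17, 11, 6)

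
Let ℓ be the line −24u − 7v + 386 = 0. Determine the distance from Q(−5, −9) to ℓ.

The normal to the line is n = (−24, −7) with |n| = 25.
|n·Q − (-386)| = |183 − (-386)| = 569, so the distance is 569/25.

569/25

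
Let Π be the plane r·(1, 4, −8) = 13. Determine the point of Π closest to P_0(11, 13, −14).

(9, 5, 2)

The perpendicular from P_0 has direction n = (1, 4, −8): r = (11, 13, −14) + λ(1, 4, −8).
Substitute into the plane: n·(P_0 + λn) = 13 gives 175 + 81λ = 13, so λ = -2.
Foot = (11, 13, −14) + (-2)·(1, 4, −8) = (9, 5, 2).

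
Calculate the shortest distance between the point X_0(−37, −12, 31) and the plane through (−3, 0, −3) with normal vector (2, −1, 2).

The plane has equation n·(r − (−3, 0, −3)) = 0, i.e. n·r = -12.
n = (2, −1, 2); n·P − (-12) = 12; |n| = 3; distance = 12/3 = 4.

4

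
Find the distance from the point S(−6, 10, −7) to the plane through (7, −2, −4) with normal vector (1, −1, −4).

The plane has equation n·(r − (7, −2, −4)) = 0, i.e. n·r = 25.
Then n·(−6, 10, −7) − 25 = −13.
|n| = √(1 + 1 + 16) = 3√2, so the distance is |-13|/(3√2) = 13/(3√2).

13√2/6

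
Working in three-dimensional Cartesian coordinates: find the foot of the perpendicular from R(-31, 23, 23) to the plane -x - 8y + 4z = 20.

(-32, 15, 27)

The perpendicular from R has direction n = (-1, -8, 4): r = (-31, 23, 23) + λ(-1, -8, 4).
Substitute into the plane: n·(R + λn) = 20 gives -61 + 81λ = 20, so λ = 1.
Foot = (-31, 23, 23) + 1·(-1, -8, 4) = (-32, 15, 27).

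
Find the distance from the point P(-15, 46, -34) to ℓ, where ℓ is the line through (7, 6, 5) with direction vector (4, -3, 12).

Direction vector d = (4, -3, 12).
AP = (-22, 40, -39), and AP × d = (363, 108, -94).
|AP × d|² = 152269 and |d|² = 169, so the distance is √(152269/169) = √901.

√901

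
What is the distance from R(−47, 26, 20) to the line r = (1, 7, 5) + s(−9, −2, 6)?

3√106

Direction vector d = (−9, −2, 6).
AP = (−48, 19, 15), and AP × d = (144, 153, 267).
|AP × d|² = 115434 and |d|² = 121, so the distance is √(115434/121) = √954 = 3√106.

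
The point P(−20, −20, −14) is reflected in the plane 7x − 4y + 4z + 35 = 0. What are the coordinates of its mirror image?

n = (7, −4, 4), |n|² = 81, n·P − (-35) = -81, so t = -81/81 = -1.
Foot F = P − (-1)·n = (−13, −24, −10); the reflection is 2F − P = (−6, −28, −6).

(-6, -28, -6)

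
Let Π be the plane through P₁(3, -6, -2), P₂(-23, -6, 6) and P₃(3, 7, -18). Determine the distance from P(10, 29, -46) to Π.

16/21

P₁P₂ = (-26, 0, 8) and P₁P₃ = (0, 13, -16), so a normal is n = P₁P₂ × P₁P₃ = (-104, -416, -338).
n = (-104, -416, -338); n·P − 2860 = -416; |n| = 546; distance = 416/546 = 16/21.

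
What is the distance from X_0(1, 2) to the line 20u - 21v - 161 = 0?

183/29

d = |20·1 + (-21)·2 − 161| / √(400 + 441) = |-183|/29 = 183/29.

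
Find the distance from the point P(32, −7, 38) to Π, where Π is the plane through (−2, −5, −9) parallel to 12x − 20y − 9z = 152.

1

Parallel planes share the normal n = (12, −20, −9); since (−2, −5, −9) lies on the plane, its equation is 12x − 20y − 9z = 157.
Then n·(32, −7, 38) − 157 = 25.
|n| = √(144 + 400 + 81) = 25, so the distance is |25|/25 = 1.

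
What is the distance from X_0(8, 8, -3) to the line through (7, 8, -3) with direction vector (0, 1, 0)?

1

Direction vector d = (0, 1, 0).
AP = (1, 0, 0), and AP × d = (0, 0, 1).
|AP × d|² = 1 and |d|² = 1, so the distance is √1 = 1.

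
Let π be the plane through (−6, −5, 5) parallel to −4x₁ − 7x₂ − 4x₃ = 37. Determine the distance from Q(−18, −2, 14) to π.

Parallel planes share the normal n = (−4, −7, −4); since (−6, −5, 5) lies on the plane, its equation is −4x₁ − 7x₂ − 4x₃ = 39.
Then n·(−18, −2, 14) − 39 = −9.
|n| = √(16 + 49 + 16) = 9, so the distance is |-9|/9 = 1.

1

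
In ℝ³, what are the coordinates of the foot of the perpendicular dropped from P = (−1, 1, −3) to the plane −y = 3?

(-1, -3, -3)

The perpendicular from P has direction n = (0, −1, 0): r = (−1, 1, −3) + t(0, −1, 0).
Substitute into the plane: n·(P + tn) = 3 gives -1 + 1t = 3, so t = 4.
Foot = (−1, 1, −3) + 4·(0, −1, 0) = (−1, −3, −3).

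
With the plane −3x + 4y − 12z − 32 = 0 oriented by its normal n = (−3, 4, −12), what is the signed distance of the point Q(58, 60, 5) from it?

-2

n·Q − 32 = -26.
|n| = 13, so the signed distance is -26/13 = -2.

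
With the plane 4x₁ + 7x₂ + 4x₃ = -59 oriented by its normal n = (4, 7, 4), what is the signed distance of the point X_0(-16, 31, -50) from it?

n·X_0 − (-59) = 12.
|n| = 9, so the signed distance is 12/9 = 4/3.

4/3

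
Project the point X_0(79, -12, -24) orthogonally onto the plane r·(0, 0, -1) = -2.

The perpendicular from X_0 has direction n = (0, 0, -1): r = (79, -12, -24) + μ(0, 0, -1).
Substitute into the plane: n·(X_0 + μn) = -2 gives 24 + 1μ = -2, so μ = -26.
Foot = (79, -12, -24) + (-26)·(0, 0, -1) = (79, -12, 2).

(79, -12, 2)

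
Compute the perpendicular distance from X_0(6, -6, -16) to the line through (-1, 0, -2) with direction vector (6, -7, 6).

Direction vector d = (6, -7, 6).
AP = (7, -6, -14); AP·d = 0, |AP|² = 281, |d|² = 121.
distance² = |AP|² − (AP·d)²/|d|² = 281 − 0/121 = 281, so the distance is √281.

√281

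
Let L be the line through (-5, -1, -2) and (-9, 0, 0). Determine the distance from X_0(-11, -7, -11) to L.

A direction vector is d = (-4, 1, 2).
AP = (-6, -6, -9); AP·d = 0, |AP|² = 153, |d|² = 21.
distance² = |AP|² − (AP·d)²/|d|² = 153 − 0/21 = 153, so the distance is 3√17.

3√17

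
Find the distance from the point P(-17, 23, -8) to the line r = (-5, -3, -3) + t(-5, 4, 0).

Direction vector d = (-5, 4, 0).
AP = (-12, 26, -5); AP·d = 164, |AP|² = 845, |d|² = 41.
distance² = |AP|² − (AP·d)²/|d|² = 845 − 26896/41 = 189, so the distance is 3√21.

3√21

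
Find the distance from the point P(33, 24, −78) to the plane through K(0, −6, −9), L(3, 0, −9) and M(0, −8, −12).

30/7

KL = (3, 6, 0) and KM = (0, −2, −3), so a normal is n = KL × KM = (−18, 9, −6).
d = |(-18)·33 + 9·24 + (-6)·(-78) − 0| / √(324 + 81 + 36) = |90| / 21 = 30/7.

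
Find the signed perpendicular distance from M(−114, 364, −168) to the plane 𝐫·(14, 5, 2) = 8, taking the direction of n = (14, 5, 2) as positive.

-8

n·M − 8 = -120.
|n| = 15, so the signed distance is -120/15 = -8.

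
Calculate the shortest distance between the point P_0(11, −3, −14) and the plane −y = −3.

n = (0, −1, 0); n·P − (-3) = 6; |n| = 1; distance = 6/1 = 6.

6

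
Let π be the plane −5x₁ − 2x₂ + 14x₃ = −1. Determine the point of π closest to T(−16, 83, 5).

(-49/3, 1243/15, 89/15)

The perpendicular from T has direction n = (−5, −2, 14): r = (−16, 83, 5) + λ(−5, −2, 14).
Substitute into the plane: n·(T + λn) = -1 gives -16 + 225λ = -1, so λ = 1/15.
Foot = (−16, 83, 5) + (1/15)·(−5, −2, 14) = (−49/3, 1243/15, 89/15).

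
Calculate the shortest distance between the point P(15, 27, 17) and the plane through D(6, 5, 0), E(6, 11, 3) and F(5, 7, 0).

DE = (0, 6, 3) and DF = (−1, 2, 0), so a normal is n = DE × DF = (−6, −3, 6).
Then n·(15, 27, 17) − (−51) = −18.
|n| = √(36 + 9 + 36) = 9, so the distance is |-18|/9 = 2.

2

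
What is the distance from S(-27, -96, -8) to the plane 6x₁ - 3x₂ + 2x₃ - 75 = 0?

5

Normal vector n = (6, -3, 2), and n·(-27, -96, -8) - 75 = 35.
|n| = √(36 + 9 + 4) = 7, so the distance is |35|/7 = 5.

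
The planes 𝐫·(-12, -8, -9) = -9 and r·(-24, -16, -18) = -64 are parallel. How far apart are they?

23/17

Divide the second equation by 2 to match normals: -12x₁ - 8x₂ - 9x₃ = -32.
Both planes have normal n = (-12, -8, -9), |n| = 17. Any point on the first plane is at distance |(-32) − (-9)|/|n| = 23/17 from the second.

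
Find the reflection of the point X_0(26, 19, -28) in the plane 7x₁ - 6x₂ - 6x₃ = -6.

With n = (7, -6, -6), the signed offset is (n·X_0 − (-6))/|n|² = 242/121 = 2.
X_0' = X_0 − 2t·n = (26, 19, -28) − 4·(7, -6, -6) = (-2, 43, -4).

(-2, 43, -4)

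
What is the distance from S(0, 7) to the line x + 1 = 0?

The normal to the line is n = (1, 0) with |n| = 1.
|n·S − (-1)| = |0 − (-1)| = 1, so the distance is 1/1 = 1.

1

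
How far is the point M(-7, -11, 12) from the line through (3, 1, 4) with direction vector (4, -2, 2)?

2√77

Direction vector d = (4, -2, 2).
AP = (-10, -12, 8), and AP × d = (-8, 52, 68).
|AP × d|² = 7392 and |d|² = 24, so the distance is √(7392/24) = √308 = 2√77.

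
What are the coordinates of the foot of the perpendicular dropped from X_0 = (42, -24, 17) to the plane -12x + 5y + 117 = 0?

The perpendicular from X_0 has direction n = (-12, 5, 0): r = (42, -24, 17) + λ(-12, 5, 0).
Substitute into the plane: n·(X_0 + λn) = -117 gives -624 + 169λ = -117, so λ = 3.
Foot = (42, -24, 17) + 3·(-12, 5, 0) = (6, -9, 17).

(6, -9, 17)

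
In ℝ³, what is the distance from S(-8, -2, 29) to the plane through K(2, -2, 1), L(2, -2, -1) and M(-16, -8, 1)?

KL = (0, 0, -2) and KM = (-18, -6, 0), so a normal is n = KL × KM = (-12, 36, 0).
n = (-12, 36, 0); n·P − (-96) = 120; |n| = 12√10; distance = 120/(12√10) = √10.

√10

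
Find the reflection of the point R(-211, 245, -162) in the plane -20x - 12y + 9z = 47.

n = (-20, -12, 9), |n|² = 625, n·R − 47 = -225, so t = -225/625 = -9/25.
Foot F = R − (-9/25)·n = (-1091/5, 6017/25, -3969/25); the reflection is 2F − R = (-1127/5, 5909/25, -3888/25).

(-1127/5, 5909/25, -3888/25)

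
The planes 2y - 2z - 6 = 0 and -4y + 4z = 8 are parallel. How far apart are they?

Divide the second equation by -2 to match normals: 2y - 2z = -4.
Both planes have normal n = (0, 2, -2), |n| = 2√2. Any point on the first plane is at distance |(-4) − 6|/|n| = 10/(2√2) = 5√2/2 from the second.

5√2/2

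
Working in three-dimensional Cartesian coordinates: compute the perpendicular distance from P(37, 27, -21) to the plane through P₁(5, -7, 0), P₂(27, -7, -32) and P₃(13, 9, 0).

P₁P₂ = (22, 0, -32) and P₁P₃ = (8, 16, 0), so a normal is n = P₁P₂ × P₁P₃ = (512, -256, 352).
d = |512·37 + (-256)·27 + 352·(-21) − 4352| / √(262144 + 65536 + 123904) = |288| / 672 = 3/7.

3/7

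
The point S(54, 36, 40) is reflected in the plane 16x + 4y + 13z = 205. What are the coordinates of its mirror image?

n = (16, 4, 13), |n|² = 441, n·S − 205 = 1323, so t = 1323/441 = 3.
Foot F = S − 3·n = (6, 24, 1); the reflection is 2F − S = (-42, 12, -38).

(-42, 12, -38)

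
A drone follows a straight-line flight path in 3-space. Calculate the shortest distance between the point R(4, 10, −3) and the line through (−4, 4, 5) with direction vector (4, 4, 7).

2√41

Direction vector d = (4, 4, 7).
AP = (8, 6, −8), and AP × d = (74, −88, 8).
|AP × d|² = 13284 and |d|² = 81, so the distance is √(13284/81) = √164 = 2√41.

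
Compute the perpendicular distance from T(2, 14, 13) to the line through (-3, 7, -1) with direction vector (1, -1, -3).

√94

Direction vector d = (1, -1, -3).
AP = (5, 7, 14), and AP × d = (-7, 29, -12).
|AP × d|² = 1034 and |d|² = 11, so the distance is √(1034/11) = √94.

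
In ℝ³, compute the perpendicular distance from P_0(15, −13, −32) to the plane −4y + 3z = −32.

12/5

n = (0, −4, 3); n·P − (-32) = -12; |n| = 5; distance = 12/5.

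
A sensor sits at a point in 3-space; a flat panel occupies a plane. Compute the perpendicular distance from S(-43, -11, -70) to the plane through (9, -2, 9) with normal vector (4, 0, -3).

The plane has equation n·(r − (9, -2, 9)) = 0, i.e. n·r = 9.
Then n·(-43, -11, -70) - 9 = 29.
|n| = √(16 + 0 + 9) = 5, so the distance is |29|/5 = 29/5.

29/5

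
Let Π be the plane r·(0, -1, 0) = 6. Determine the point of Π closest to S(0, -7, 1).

(0, -6, 1)

n = (0, -1, 0), |n|² = 1, and n·S − 6 = 1.
t = 1/1 = 1, so the foot is S − t·n = (0, -7, 1) − 1·(0, -1, 0) = (0, -6, 1).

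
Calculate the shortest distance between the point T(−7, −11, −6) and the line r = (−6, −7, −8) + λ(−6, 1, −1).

√21

Direction vector d = (−6, 1, −1).
AP = (−1, −4, 2); AP·d = 0, |AP|² = 21, |d|² = 38.
distance² = |AP|² − (AP·d)²/|d|² = 21 − 0/38 = 21, so the distance is √21.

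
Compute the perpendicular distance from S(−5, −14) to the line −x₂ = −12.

26

d = |0·(-5) + (-1)·(-14) − (-12)| / √(0 + 1) = |26|/1 = 26.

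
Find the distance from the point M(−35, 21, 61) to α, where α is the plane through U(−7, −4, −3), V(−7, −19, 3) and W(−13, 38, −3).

22/15

UV = (0, −15, 6) and UW = (−6, 42, 0), so a normal is n = UV × UW = (−252, −36, −90).
n = (−252, −36, −90); n·P − 2178 = 396; |n| = 270; distance = 396/270 = 22/15.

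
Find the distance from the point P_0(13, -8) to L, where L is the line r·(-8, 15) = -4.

220/17

d = |(-8)·13 + 15·(-8) − (-4)| / √(64 + 225) = |-220|/17 = 220/17.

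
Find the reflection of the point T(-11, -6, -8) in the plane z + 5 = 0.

n = (0, 0, 1), |n|² = 1, n·T − (-5) = -3, so t = -3/1 = -3.
Foot F = T − (-3)·n = (-11, -6, -5); the reflection is 2F − T = (-11, -6, -2).

(-11, -6, -2)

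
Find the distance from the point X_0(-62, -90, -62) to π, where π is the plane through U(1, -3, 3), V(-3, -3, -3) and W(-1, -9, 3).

UV = (-4, 0, -6) and UW = (-2, -6, 0), so a normal is n = UV × UW = (-36, 12, 24).
n = (-36, 12, 24); n·P − 0 = -336; |n| = 12√14; distance = 336/(12√14) = 2√14.

2√14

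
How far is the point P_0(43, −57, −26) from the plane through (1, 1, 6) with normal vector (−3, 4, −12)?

2

The plane has equation n·(r − (1, 1, 6)) = 0, i.e. n·r = -71.
Then n·(43, −57, −26) − (−71) = 26.
|n| = √(9 + 16 + 144) = 13, so the distance is |26|/13 = 2.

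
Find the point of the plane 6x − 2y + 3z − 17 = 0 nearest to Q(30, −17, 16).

n = (6, −2, 3), |n|² = 49, and n·Q − 17 = 245.
t = 245/49 = 5, so the foot is Q − t·n = (30, −17, 16) − 5·(6, −2, 3) = (0, −7, 1).

(0, -7, 1)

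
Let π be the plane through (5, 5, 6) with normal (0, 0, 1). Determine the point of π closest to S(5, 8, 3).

(5, 8, 6)

The perpendicular from S has direction n = (0, 0, 1): r = (5, 8, 3) + t(0, 0, 1).
Substitute into the plane: n·(S + tn) = 6 gives 3 + 1t = 6, so t = 3.
Foot = (5, 8, 3) + 3·(0, 0, 1) = (5, 8, 6).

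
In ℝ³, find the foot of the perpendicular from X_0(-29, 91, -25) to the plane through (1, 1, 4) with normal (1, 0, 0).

n = (1, 0, 0), |n|² = 1, and n·X_0 − 1 = -30.
t = -30/1 = -30, so the foot is X_0 − t·n = (-29, 91, -25) − (-30)·(1, 0, 0) = (1, 91, -25).

(1, 91, -25)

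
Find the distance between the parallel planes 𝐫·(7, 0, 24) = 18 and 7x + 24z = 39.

Both planes have normal n = (7, 0, 24), |n| = 25. Any point on the first plane is at distance |39 − 18|/|n| = 21/25 from the second.

21/25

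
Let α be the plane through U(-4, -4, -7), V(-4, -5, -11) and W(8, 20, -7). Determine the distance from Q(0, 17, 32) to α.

13/9

UV = (0, -1, -4) and UW = (12, 24, 0), so a normal is n = UV × UW = (96, -48, 12).
d = |96·0 + (-48)·17 + 12·32 − (-276)| / √(9216 + 2304 + 144) = |-156| / 108 = 13/9.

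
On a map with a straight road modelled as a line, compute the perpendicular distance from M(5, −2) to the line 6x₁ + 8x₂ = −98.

56/5

The normal to the line is n = (6, 8) with |n| = 10.
|n·M − (-98)| = |14 − (-98)| = 112, so the distance is 112/10 = 56/5.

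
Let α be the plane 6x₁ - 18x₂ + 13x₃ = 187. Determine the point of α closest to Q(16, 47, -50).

n = (6, -18, 13), |n|² = 529, and n·Q − 187 = -1587.
t = -1587/529 = -3, so the foot is Q − t·n = (16, 47, -50) − (-3)·(6, -18, 13) = (34, -7, -11).

(34, -7, -11)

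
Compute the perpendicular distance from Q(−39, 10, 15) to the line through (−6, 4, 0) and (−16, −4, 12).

A direction vector is d = (−10, −8, 12).
AP = (−33, 6, 15); AP·d = 462, |AP|² = 1350, |d|² = 308.
distance² = |AP|² − (AP·d)²/|d|² = 1350 − 213444/308 = 657, so the distance is 3√73.

3√73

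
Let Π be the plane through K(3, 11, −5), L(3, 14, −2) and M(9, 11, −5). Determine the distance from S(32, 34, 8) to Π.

KL = (0, 3, 3) and KM = (6, 0, 0), so a normal is n = KL × KM = (0, 18, −18).
d = |18·34 + (-18)·8 − 288| / √(0 + 324 + 324) = |180| / (18√2) = 5√2.

5√2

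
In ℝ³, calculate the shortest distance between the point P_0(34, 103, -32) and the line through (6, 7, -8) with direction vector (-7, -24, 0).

24

Direction vector d = (-7, -24, 0).
AP = (28, 96, -24), and AP × d = (-576, 168, 0).
|AP × d|² = 360000 and |d|² = 625, so the distance is √(360000/625) = √576 = 24.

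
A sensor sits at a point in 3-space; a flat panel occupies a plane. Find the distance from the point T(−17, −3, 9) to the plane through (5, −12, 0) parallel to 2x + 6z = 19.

5/√10

Parallel planes share the normal n = (2, 0, 6); since (5, −12, 0) lies on the plane, its equation is 2x + 6z = 10.
Then n·(−17, −3, 9) − 10 = 10.
|n| = √(4 + 0 + 36) = 2√10, so the distance is |10|/(2√10) = 5/√10.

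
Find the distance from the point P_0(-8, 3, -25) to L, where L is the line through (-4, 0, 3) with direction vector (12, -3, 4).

8√10

Direction vector d = (12, -3, 4).
AP = (-4, 3, -28); AP·d = -169, |AP|² = 809, |d|² = 169.
distance² = |AP|² − (AP·d)²/|d|² = 809 − 28561/169 = 640, so the distance is 8√10.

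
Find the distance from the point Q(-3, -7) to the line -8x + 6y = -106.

d = |(-8)·(-3) + 6·(-7) − (-106)| / √(64 + 36) = |88|/10 = 44/5.

44/5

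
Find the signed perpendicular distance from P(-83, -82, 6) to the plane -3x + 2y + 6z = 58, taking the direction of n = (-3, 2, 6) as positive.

9

n·P − 58 = 63.
|n| = 7, so the signed distance is 63/7 = 9.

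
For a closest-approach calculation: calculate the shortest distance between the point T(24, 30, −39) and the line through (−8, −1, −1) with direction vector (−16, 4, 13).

Direction vector d = (−16, 4, 13).
AP = (32, 31, −38); AP·d = -882, |AP|² = 3429, |d|² = 441.
distance² = |AP|² − (AP·d)²/|d|² = 3429 − 777924/441 = 1665, so the distance is 3√185.

3√185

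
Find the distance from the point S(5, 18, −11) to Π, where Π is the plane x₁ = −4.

Normal vector n = (1, 0, 0), and n·(5, 18, −11) − (−4) = 9.
|n| = √(1 + 0 + 0) = 1, so the distance is |9|/1 = 9.

9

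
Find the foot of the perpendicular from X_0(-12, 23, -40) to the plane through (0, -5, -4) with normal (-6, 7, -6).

(12, -5, -16)

n = (-6, 7, -6), |n|² = 121, and n·X_0 − (-11) = 484.
t = 484/121 = 4, so the foot is X_0 − t·n = (-12, 23, -40) − 4·(-6, 7, -6) = (12, -5, -16).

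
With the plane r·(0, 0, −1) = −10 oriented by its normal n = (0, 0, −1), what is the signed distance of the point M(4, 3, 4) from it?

6

n·M − (-10) = 6.
|n| = 1, so the signed distance is 6/1 = 6.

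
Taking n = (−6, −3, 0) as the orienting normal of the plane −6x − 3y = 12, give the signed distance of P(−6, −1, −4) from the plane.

n·P − 12 = 27.
|n| = 3√5, so the signed distance is 9/√5.

9/√5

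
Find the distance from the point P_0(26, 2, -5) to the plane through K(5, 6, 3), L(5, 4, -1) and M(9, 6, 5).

KL = (0, -2, -4) and KM = (4, 0, 2), so a normal is n = KL × KM = (-4, -16, 8).
d = |(-4)·26 + (-16)·2 + 8·(-5) − (-92)| / √(16 + 256 + 64) = |-84| / (4√21) = √21.

√21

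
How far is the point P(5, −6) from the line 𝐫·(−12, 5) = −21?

69/13

The normal to the line is n = (−12, 5) with |n| = 13.
|n·P − (-21)| = |-90 − (-21)| = 69, so the distance is 69/13.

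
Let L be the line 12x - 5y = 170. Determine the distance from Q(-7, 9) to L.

23

d = |12·(-7) + (-5)·9 − 170| / √(144 + 25) = |-299|/13 = 23.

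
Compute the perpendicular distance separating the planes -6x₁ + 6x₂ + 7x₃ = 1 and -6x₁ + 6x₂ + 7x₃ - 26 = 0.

25/11

Both planes have normal n = (-6, 6, 7), |n| = 11. Any point on the first plane is at distance |26 − 1|/|n| = 25/11 from the second.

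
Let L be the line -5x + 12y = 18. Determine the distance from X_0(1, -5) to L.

d = |(-5)·1 + 12·(-5) − 18| / √(25 + 144) = |-83|/13 = 83/13.

83/13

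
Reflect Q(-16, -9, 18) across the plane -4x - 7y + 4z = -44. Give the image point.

n = (-4, -7, 4), |n|² = 81, n·Q − (-44) = 243, so t = 243/81 = 3.
Foot F = Q − 3·n = (-4, 12, 6); the reflection is 2F − Q = (8, 33, -6).

(8, 33, -6)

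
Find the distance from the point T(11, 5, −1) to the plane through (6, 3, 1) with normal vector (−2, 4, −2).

The plane has equation n·(r − (6, 3, 1)) = 0, i.e. n·r = -2.
n = (−2, 4, −2); n·P − (-2) = 2; |n| = 2√6; distance = 2/(2√6) = √6/6.

1/√6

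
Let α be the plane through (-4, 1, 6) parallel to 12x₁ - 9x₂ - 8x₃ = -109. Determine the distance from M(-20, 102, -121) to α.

Parallel planes share the normal n = (12, -9, -8); since (-4, 1, 6) lies on the plane, its equation is 12x₁ - 9x₂ - 8x₃ = -105.
n = (12, -9, -8); n·P − (-105) = -85; |n| = 17; distance = 85/17 = 5.

5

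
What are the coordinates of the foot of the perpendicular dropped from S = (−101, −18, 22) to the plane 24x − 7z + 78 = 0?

n = (24, 0, −7), |n|² = 625, and n·S − (-78) = -2500.
t = -2500/625 = -4, so the foot is S − t·n = (−101, −18, 22) − (-4)·(24, 0, −7) = (−5, −18, −6).

(-5, -18, -6)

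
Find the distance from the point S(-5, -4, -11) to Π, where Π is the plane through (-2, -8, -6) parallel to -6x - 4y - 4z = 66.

Parallel planes share the normal n = (-6, -4, -4); since (-2, -8, -6) lies on the plane, its equation is -6x - 4y - 4z = 68.
Then n·(-5, -4, -11) - 68 = 22.
|n| = √(36 + 16 + 16) = 2√17, so the distance is |22|/(2√17) = 11/√17.

11/√17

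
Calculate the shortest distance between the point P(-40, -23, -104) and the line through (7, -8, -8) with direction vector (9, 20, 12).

5√241

Direction vector d = (9, 20, 12).
AP = (-47, -15, -96); AP·d = -1875, |AP|² = 11650, |d|² = 625.
distance² = |AP|² − (AP·d)²/|d|² = 11650 − 3515625/625 = 6025, so the distance is 5√241.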